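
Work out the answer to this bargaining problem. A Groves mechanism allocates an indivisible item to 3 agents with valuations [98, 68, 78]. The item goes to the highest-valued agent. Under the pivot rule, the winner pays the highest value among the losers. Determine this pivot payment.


Step 1: The efficient winner is agent 0 with value 98
Step 2: Other agents' values: [68, 78]
Step 3: Pivot payment = max(others) = 78
Step 4: The winner pays 78

78


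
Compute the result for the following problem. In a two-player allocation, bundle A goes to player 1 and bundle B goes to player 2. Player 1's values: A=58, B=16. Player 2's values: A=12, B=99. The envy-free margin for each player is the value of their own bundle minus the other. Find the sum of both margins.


Step 1: Player 1's margin = v1(A) - v1(B) = 58 - 16 = 42
Step 2: Player 2's margin = v2(B) - v2(A) = 99 - 12 = 87
Step 3: Total margin = 42 + 87 = 129

129


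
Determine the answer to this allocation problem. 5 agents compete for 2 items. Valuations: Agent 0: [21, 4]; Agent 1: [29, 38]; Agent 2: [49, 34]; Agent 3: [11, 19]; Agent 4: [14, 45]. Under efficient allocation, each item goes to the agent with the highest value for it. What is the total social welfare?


Step 1: For each item, find the maximum value among all agents.
Step 2: Item 0 -> Agent 2 (value 49)
Step 3: Item 1 -> Agent 4 (value 45)
Step 4: Total welfare = 49 + 45 = 94

94


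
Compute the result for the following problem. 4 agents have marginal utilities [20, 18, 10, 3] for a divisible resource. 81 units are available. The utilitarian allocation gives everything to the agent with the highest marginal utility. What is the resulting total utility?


Step 1: The marginal utilities are [20, 18, 10, 3]
Step 2: The highest marginal utility is 20
Step 3: All 81 units go to that agent
Step 4: Total utility = 20 * 81 = 1620

1620


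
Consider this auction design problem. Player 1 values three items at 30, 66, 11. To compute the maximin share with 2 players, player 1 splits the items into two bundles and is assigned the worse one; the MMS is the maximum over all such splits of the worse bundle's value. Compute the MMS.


Step 1: Item values = 30, 66, 11
Step 2: Enumerate all 2-bundle partitions and take the smaller bundle:
  Partition 1: {30} vs {66,11} -> bundles 30, 77; min = 30
  Partition 2: {66} vs {30,11} -> bundles 66, 41; min = 41
  Partition 3: {11} vs {30,66} -> bundles 11, 96; min = 11
Step 3: MMS = max(30, 41, 11) = 41

41


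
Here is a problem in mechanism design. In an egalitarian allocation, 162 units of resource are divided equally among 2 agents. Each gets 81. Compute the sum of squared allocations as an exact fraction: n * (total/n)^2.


Step 1: Each agent's share = 162/2 = 81
Step 2: Square of each share = (81)^2 = 6561
Step 3: Sum of squares = 2 * 6561 = 13122

13122


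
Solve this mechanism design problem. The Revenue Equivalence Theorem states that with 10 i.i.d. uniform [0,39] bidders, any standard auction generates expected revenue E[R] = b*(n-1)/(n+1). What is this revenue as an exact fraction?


Step 1: By Revenue Equivalence, expected revenue = b*(n-1)/(n+1)
Step 2: Substituting n = 10, b = 39
Step 3: Revenue = 39*(10-1)/(10+1) = 39*9/11
Step 4: Revenue = 351/11

351/11


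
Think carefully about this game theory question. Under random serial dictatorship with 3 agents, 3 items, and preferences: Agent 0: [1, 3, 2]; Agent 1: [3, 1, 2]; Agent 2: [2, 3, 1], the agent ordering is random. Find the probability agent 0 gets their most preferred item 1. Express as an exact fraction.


Step 1: Agent 0 wants item 1
Step 2: There are 6 possible orderings of agents
Step 3: In 6 orderings, agent 0 gets item 1
Step 4: Probability = 6/6 = 1

1


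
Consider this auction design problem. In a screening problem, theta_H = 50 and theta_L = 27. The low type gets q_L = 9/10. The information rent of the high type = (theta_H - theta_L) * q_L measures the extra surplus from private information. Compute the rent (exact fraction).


Step 1: theta_H - theta_L = 50 - 27 = 23
Step 2: Information rent = (theta_H - theta_L) * q_L
Step 3: = 23 * 9/10
Step 4: = 207/10

207/10


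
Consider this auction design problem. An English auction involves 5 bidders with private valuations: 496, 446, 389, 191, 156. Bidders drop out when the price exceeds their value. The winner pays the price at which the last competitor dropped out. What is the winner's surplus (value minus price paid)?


Step 1: Identify the highest value: 496
Step 2: Identify the second-highest value: 446
Step 3: The final price = second-highest value = 446
Step 4: Surplus = 496 - 446 = 50

50


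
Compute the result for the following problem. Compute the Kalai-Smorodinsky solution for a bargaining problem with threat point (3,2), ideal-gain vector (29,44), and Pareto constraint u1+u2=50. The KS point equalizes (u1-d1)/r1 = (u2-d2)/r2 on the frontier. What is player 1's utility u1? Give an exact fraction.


Step 1: At the KS point, (u1-d1)/r1 = (u2-d2)/r2 = t and u1+u2 = 50
Step 2: u1 = d1 + r1*t and u2 = d2 + r2*t, so (d1 + r1*t) + (d2 + r2*t) = 50
Step 3: t = (50 - 3 - 2)/(29 + 44) = 45/73
Step 4: u1 = d1 + r1*t = 3 + 29 * 45/73 = 1524/73
Step 5: (Check: u2 = d2 + r2*t = 2126/73; u1+u2 = 1524/73 + 2126/73 = 50, on the frontier.)

1524/73


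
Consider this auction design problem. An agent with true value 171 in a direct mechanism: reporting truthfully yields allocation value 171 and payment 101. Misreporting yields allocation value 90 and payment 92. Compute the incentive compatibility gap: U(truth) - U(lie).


Step 1: U(truth) = value - payment = 171 - 101 = 70
Step 2: U(lie) = allocation - payment = 90 - 92 = -2
Step 3: IC gap = 70 - (-2) = 72

72


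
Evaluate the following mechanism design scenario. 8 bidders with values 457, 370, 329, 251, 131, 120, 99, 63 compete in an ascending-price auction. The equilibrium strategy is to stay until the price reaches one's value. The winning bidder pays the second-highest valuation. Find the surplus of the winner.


Step 1: Identify the highest value: 457
Step 2: Identify the second-highest value: 370
Step 3: The final price = second-highest value = 370
Step 4: Surplus = 457 - 370 = 87

87


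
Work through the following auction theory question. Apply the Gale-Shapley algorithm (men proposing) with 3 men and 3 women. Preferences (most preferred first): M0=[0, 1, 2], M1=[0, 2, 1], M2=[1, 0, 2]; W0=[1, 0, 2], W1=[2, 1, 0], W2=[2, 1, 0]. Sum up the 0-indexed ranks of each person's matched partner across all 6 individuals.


Step 1: Run Gale-Shapley (men propose, women hold best offer):
  M0 proposes to W0; she accepts
  M1 proposes to W0; she switches from M0
  M2 proposes to W1; she accepts
  M0 proposes to W1; rejected
  M0 proposes to W2; she accepts
Step 2: Final matching: W0-M1, W1-M2, W2-M0
Step 3: 0-indexed ranks (man's rank of his match, then woman's): 0 + 0 + 0 + 0 + 2 + 2
Step 4: Total rank sum = 4

4


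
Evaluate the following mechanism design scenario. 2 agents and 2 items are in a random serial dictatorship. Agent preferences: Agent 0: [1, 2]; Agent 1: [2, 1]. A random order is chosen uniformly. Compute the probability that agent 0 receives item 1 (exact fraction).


Step 1: Agent 0 wants item 1
Step 2: There are 2 possible orderings of agents
Step 3: In 2 orderings, agent 0 gets item 1
Step 4: Probability = 2/2 = 1

1


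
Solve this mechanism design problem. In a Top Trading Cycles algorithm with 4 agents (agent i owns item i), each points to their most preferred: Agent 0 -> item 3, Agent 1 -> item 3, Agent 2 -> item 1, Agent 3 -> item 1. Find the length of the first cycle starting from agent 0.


Step 1: Trace the pointer graph from agent 0: 0 -> 3 -> 1 -> 3
Step 2: A cycle is detected when we revisit agent 3
Step 3: The cycle is: 3 -> 1 -> 3
Step 4: Cycle length = 2

2


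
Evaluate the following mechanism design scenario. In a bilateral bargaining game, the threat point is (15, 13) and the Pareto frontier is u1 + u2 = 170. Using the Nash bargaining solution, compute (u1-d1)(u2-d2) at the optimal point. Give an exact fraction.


Step 1: The Nash solution splits surplus symmetrically above the disagreement point
Step 2: u1 = (total + d1 - d2)/2 = (170 + 15 - 13)/2 = 86
Step 3: u2 = (total - d1 + d2)/2 = (170 - 15 + 13)/2 = 84
Step 4: Nash product = (86 - 15) * (84 - 13)
Step 5: = 71 * 71 = 5041

5041


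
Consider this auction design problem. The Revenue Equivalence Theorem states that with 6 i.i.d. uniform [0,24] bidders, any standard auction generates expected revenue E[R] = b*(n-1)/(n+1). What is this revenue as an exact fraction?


Step 1: By Revenue Equivalence, expected revenue = b*(n-1)/(n+1)
Step 2: Substituting n = 6, b = 24
Step 3: Revenue = 24*(6-1)/(6+1) = 24*5/7
Step 4: Revenue = 120/7

120/7


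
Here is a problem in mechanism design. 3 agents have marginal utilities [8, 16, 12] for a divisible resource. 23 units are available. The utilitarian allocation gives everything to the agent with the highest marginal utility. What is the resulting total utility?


Step 1: The marginal utilities are [8, 16, 12]
Step 2: The highest marginal utility is 16
Step 3: All 23 units go to that agent
Step 4: Total utility = 16 * 23 = 368

368


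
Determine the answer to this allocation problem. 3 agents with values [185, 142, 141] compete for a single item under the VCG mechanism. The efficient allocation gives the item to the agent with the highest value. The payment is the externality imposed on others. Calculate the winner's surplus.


Step 1: The winner is the agent with the highest value: agent 0 with value 185
Step 2: Values of other agents: [142, 141]
Step 3: VCG payment = max of others' values = 142
Step 4: Surplus = 185 - 142 = 43

43


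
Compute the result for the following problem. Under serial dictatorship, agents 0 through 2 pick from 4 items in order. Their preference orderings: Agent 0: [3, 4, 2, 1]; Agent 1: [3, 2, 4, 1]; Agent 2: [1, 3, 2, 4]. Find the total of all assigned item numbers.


Step 1: Agent 0 picks item 3
Step 2: Agent 1 picks item 2
Step 3: Agent 2 picks item 1
Step 4: Sum = 3 + 2 + 1 = 6

6


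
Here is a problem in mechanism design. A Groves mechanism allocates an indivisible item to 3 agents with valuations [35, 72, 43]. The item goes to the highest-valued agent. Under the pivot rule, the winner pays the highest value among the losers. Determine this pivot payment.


Step 1: The efficient winner is agent 1 with value 72
Step 2: Other agents' values: [35, 43]
Step 3: Pivot payment = max(others) = 43
Step 4: The winner pays 43

43


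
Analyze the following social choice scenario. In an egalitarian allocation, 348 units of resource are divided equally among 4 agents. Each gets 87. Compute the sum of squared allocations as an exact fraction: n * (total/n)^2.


Step 1: Each agent's share = 348/4 = 87
Step 2: Square of each share = (87)^2 = 7569
Step 3: Sum of squares = 4 * 7569 = 30276

30276


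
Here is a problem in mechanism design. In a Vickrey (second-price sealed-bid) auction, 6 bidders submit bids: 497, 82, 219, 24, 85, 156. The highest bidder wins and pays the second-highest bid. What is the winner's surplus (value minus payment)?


Step 1: Sort bids in descending order: 497, 219, 156, 85, 82, 24
Step 2: The winning bid is the highest: 497
Step 3: The payment equals the second-highest bid: 219
Step 4: Surplus = winner's bid - payment = 497 - 219 = 278

278


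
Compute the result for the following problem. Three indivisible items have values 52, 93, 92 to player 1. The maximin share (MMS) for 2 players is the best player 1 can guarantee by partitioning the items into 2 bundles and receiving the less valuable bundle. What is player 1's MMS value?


Step 1: Item values = 52, 93, 92
Step 2: Enumerate all 2-bundle partitions and take the smaller bundle:
  Partition 1: {52} vs {93,92} -> bundles 52, 185; min = 52
  Partition 2: {93} vs {52,92} -> bundles 93, 144; min = 93
  Partition 3: {92} vs {52,93} -> bundles 92, 145; min = 92
Step 3: MMS = max(52, 93, 92) = 93

93


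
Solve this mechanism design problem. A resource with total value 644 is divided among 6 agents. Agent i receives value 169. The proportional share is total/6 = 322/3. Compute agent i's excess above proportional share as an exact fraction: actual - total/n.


Step 1: Proportional share = 644/6 = 322/3
Step 2: Agent's actual allocation = 169
Step 3: Excess = 169 - 322/3 = 185/3

185/3


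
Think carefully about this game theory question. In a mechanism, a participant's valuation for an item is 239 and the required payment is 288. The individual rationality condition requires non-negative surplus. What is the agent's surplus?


Step 1: Surplus = value - payment = 239 - 288 = -49
Step 2: IR is violated (surplus < 0)

-49


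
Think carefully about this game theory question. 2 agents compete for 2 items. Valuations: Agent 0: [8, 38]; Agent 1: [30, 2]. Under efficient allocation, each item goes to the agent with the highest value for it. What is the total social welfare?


Step 1: For each item, find the maximum value among all agents.
Step 2: Item 0 -> Agent 1 (value 30)
Step 3: Item 1 -> Agent 0 (value 38)
Step 4: Total welfare = 30 + 38 = 68

68


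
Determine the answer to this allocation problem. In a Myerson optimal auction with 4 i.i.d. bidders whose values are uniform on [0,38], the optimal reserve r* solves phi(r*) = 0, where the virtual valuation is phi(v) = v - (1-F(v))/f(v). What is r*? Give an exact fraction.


Step 1: For U[0,38], F(v) = v/38 and f(v) = 1/38
Step 2: phi(v) = v - (1 - v/38)/(1/38) = v - (38 - v) = 2v - 38
Step 3: Set phi(r*) = 0: 2r* - 38 = 0
Step 4: r* = 38/2 = 19 (the number of bidders n = 4 does not enter)

19


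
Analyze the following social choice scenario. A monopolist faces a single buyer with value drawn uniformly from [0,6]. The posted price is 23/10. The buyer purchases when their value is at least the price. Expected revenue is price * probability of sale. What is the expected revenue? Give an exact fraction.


Step 1: Posted price r = 23/10, value support [0,6]
Step 2: P(v >= r) = (6 - 23/10)/6 = 37/60
Step 3: Expected revenue = r * P(v >= r) = 23/10 * 37/60
Step 4: Revenue = 851/600

851/600


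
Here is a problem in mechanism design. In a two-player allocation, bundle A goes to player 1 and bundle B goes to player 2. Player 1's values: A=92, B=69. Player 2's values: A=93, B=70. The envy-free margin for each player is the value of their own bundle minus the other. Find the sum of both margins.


Step 1: Player 1's margin = v1(A) - v1(B) = 92 - 69 = 23
Step 2: Player 2's margin = v2(B) - v2(A) = 70 - 93 = -23
Step 3: Total margin = 23 + -23 = 0

0


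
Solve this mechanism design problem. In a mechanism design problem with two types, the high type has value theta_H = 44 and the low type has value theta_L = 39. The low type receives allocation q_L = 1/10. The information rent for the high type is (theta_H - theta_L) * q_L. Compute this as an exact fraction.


Step 1: theta_H - theta_L = 44 - 39 = 5
Step 2: Information rent = (theta_H - theta_L) * q_L
Step 3: = 5 * 1/10
Step 4: = 1/2

1/2


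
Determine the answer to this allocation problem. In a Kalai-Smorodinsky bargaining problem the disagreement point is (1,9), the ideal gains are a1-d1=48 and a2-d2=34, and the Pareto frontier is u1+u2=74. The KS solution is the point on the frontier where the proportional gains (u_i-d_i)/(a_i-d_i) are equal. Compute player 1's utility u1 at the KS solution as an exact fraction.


Step 1: At the KS point, (u1-d1)/r1 = (u2-d2)/r2 = t and u1+u2 = 74
Step 2: u1 = d1 + r1*t and u2 = d2 + r2*t, so (d1 + r1*t) + (d2 + r2*t) = 74
Step 3: t = (74 - 1 - 9)/(48 + 34) = 64/82 = 32/41
Step 4: u1 = d1 + r1*t = 1 + 48 * 32/41 = 1577/41
Step 5: (Check: u2 = d2 + r2*t = 1457/41; u1+u2 = 1577/41 + 1457/41 = 74, on the frontier.)

1577/41


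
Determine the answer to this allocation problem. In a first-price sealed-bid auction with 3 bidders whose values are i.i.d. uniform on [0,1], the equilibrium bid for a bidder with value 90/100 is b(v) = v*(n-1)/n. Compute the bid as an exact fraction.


Step 1: The symmetric BNE bidding function is b(v) = v * (n-1) / n
Step 2: Substitute v = 9/10 and n = 3
Step 3: b = 9/10 * 2/3
Step 4: b = 3/5

3/5


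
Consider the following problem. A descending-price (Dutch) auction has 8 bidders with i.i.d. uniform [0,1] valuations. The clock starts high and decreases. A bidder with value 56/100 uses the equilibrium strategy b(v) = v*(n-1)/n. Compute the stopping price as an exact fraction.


Step 1: Dutch auctions are strategically equivalent to first-price auctions
Step 2: The equilibrium bid is b(v) = v*(n-1)/n
Step 3: b = 14/25 * 7/8
Step 4: b = 49/100

49/100


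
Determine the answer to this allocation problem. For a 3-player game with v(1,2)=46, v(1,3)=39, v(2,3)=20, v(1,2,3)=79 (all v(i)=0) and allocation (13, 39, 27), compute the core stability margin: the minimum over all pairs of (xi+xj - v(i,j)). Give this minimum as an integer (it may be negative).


Step 1: Slack for coalition (1,2): x1+x2 - v12 = 52 - 46 = 6
Step 2: Slack for coalition (1,3): x1+x3 - v13 = 40 - 39 = 1
Step 3: Slack for coalition (2,3): x2+x3 - v23 = 66 - 20 = 46
Step 4: Minimum slack = min(6, 1, 46) = 1, attained by (1,3); no pair can gain by deviating, so the allocation is in the core

1


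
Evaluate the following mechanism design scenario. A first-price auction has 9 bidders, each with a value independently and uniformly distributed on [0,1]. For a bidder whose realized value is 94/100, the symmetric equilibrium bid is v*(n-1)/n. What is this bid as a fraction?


Step 1: The symmetric BNE bidding function is b(v) = v * (n-1) / n
Step 2: Substitute v = 47/50 and n = 9
Step 3: b = 47/50 * 8/9
Step 4: b = 188/225

188/225


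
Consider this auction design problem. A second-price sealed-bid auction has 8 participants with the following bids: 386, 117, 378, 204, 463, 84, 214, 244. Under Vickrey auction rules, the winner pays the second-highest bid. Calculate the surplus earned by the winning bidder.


Step 1: Sort bids in descending order: 463, 386, 378, 244, 214, 204, 117, 84
Step 2: The winning bid is the highest: 463
Step 3: The payment equals the second-highest bid: 386
Step 4: Surplus = winner's bid - payment = 463 - 386 = 77

77


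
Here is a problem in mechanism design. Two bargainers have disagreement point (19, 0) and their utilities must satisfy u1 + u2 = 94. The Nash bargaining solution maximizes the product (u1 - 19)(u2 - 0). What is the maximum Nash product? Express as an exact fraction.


Step 1: The Nash solution splits surplus symmetrically above the disagreement point
Step 2: u1 = (total + d1 - d2)/2 = (94 + 19 - 0)/2 = 113/2
Step 3: u2 = (total - d1 + d2)/2 = (94 - 19 + 0)/2 = 75/2
Step 4: Nash product = (113/2 - 19) * (75/2 - 0)
Step 5: = 75/2 * 75/2 = 5625/4

5625/4


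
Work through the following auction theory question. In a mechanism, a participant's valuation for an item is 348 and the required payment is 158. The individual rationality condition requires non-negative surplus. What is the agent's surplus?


Step 1: Surplus = value - payment = 348 - 158 = 190
Step 2: IR is satisfied (surplus >= 0)

190


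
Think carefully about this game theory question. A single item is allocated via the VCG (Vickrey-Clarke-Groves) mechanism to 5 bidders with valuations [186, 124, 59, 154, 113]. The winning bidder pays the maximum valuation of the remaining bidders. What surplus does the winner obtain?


Step 1: The winner is the agent with the highest value: agent 0 with value 186
Step 2: Values of other agents: [124, 59, 154, 113]
Step 3: VCG payment = max of others' values = 154
Step 4: Surplus = 186 - 154 = 32

32


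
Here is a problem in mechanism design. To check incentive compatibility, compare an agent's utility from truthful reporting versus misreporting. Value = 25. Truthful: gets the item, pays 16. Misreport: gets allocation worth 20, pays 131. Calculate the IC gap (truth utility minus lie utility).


Step 1: U(truth) = value - payment = 25 - 16 = 9
Step 2: U(lie) = allocation - payment = 20 - 131 = -111
Step 3: IC gap = 9 - (-111) = 120

120


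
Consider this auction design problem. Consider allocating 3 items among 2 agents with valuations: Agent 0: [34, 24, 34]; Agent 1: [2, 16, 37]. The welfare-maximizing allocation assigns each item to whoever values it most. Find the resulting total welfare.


Step 1: For each item, find the maximum value among all agents.
Step 2: Item 0 -> Agent 0 (value 34)
Step 3: Item 1 -> Agent 0 (value 24)
Step 4: Item 2 -> Agent 1 (value 37)
Step 5: Total welfare = 34 + 24 + 37 = 95

95


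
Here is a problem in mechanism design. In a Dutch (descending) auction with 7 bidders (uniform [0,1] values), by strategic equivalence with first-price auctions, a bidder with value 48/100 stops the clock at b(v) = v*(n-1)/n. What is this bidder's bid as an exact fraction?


Step 1: Dutch auctions are strategically equivalent to first-price auctions
Step 2: The equilibrium bid is b(v) = v*(n-1)/n
Step 3: b = 12/25 * 6/7
Step 4: b = 72/175

72/175


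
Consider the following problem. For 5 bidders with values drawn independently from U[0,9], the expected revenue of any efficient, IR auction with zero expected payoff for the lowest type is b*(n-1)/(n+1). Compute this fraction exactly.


Step 1: By Revenue Equivalence, expected revenue = b*(n-1)/(n+1)
Step 2: Substituting n = 5, b = 9
Step 3: Revenue = 9*(5-1)/(5+1) = 9*4/6
Step 4: Revenue = 36/6 = 6

6


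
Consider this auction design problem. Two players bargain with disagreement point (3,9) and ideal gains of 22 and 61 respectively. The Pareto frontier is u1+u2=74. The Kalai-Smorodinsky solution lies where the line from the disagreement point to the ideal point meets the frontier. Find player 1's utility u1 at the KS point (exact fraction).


Step 1: At the KS point, (u1-d1)/r1 = (u2-d2)/r2 = t and u1+u2 = 74
Step 2: u1 = d1 + r1*t and u2 = d2 + r2*t, so (d1 + r1*t) + (d2 + r2*t) = 74
Step 3: t = (74 - 3 - 9)/(22 + 61) = 62/83
Step 4: u1 = d1 + r1*t = 3 + 22 * 62/83 = 1613/83
Step 5: (Check: u2 = d2 + r2*t = 4529/83; u1+u2 = 1613/83 + 4529/83 = 74, on the frontier.)

1613/83


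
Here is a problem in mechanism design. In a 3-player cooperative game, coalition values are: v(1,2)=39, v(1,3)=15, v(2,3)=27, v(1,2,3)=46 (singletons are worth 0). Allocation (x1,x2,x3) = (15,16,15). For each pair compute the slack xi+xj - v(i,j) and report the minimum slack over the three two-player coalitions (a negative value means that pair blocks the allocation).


Step 1: Slack for coalition (1,2): x1+x2 - v12 = 31 - 39 = -8
Step 2: Slack for coalition (1,3): x1+x3 - v13 = 30 - 15 = 15
Step 3: Slack for coalition (2,3): x2+x3 - v23 = 31 - 27 = 4
Step 4: Minimum slack = min(-8, 15, 4) = -8, attained by (1,2); coalition (1,2) can block (slack < 0), so the allocation is not in the core

-8


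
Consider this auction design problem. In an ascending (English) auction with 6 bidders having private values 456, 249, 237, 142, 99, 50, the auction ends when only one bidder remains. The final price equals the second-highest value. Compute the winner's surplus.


Step 1: Identify the highest value: 456
Step 2: Identify the second-highest value: 249
Step 3: The final price = second-highest value = 249
Step 4: Surplus = 456 - 249 = 207

207


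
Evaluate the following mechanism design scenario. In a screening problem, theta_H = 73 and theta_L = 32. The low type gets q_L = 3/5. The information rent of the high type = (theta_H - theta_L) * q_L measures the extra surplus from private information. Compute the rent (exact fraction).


Step 1: theta_H - theta_L = 73 - 32 = 41
Step 2: Information rent = (theta_H - theta_L) * q_L
Step 3: = 41 * 3/5
Step 4: = 123/5

123/5


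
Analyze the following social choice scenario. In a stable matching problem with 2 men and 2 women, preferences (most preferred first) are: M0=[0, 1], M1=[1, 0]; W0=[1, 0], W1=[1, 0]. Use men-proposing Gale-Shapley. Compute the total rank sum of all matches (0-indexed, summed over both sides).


Step 1: Run Gale-Shapley (men propose, women hold best offer):
  M0 proposes to W0; she accepts
  M1 proposes to W1; she accepts
Step 2: Final matching: W0-M0, W1-M1
Step 3: 0-indexed ranks (man's rank of his match, then woman's): 0 + 1 + 0 + 0
Step 4: Total rank sum = 1

1


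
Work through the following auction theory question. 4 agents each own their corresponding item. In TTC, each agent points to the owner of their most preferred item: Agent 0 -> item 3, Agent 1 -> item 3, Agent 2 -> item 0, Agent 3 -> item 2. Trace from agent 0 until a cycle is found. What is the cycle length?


Step 1: Trace the pointer graph from agent 0: 0 -> 3 -> 2 -> 0
Step 2: A cycle is detected when we revisit agent 0
Step 3: The cycle is: 0 -> 3 -> 2 -> 0
Step 4: Cycle length = 3

3


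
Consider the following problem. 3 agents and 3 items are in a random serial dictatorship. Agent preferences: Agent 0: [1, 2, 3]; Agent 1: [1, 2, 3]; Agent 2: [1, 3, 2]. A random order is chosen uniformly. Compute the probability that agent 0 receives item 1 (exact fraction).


Step 1: Agent 0 wants item 1
Step 2: There are 6 possible orderings of agents
Step 3: In 2 orderings, agent 0 gets item 1
Step 4: Probability = 2/6 = 1/3

1/3


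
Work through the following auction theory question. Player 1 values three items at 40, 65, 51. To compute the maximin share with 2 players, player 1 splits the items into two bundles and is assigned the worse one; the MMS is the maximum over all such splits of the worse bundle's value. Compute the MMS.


Step 1: Item values = 40, 65, 51
Step 2: Enumerate all 2-bundle partitions and take the smaller bundle:
  Partition 1: {40} vs {65,51} -> bundles 40, 116; min = 40
  Partition 2: {65} vs {40,51} -> bundles 65, 91; min = 65
  Partition 3: {51} vs {40,65} -> bundles 51, 105; min = 51
Step 3: MMS = max(40, 65, 51) = 65

65


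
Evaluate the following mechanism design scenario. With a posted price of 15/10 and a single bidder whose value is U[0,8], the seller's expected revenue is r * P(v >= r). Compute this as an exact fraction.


Step 1: Posted price r = 3/2, value support [0,8]
Step 2: P(v >= r) = (8 - 3/2)/8 = 13/16
Step 3: Expected revenue = r * P(v >= r) = 3/2 * 13/16
Step 4: Revenue = 39/32

39/32


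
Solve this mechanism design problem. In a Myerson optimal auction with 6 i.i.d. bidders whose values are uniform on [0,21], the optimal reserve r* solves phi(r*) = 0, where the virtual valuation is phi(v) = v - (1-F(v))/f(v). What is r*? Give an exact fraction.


Step 1: For U[0,21], F(v) = v/21 and f(v) = 1/21
Step 2: phi(v) = v - (1 - v/21)/(1/21) = v - (21 - v) = 2v - 21
Step 3: Set phi(r*) = 0: 2r* - 21 = 0
Step 4: r* = 21/2 (the number of bidders n = 6 does not enter)

21/2


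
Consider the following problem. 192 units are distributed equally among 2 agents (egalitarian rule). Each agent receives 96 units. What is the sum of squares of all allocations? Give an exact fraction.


Step 1: Each agent's share = 192/2 = 96
Step 2: Square of each share = (96)^2 = 9216
Step 3: Sum of squares = 2 * 9216 = 18432

18432


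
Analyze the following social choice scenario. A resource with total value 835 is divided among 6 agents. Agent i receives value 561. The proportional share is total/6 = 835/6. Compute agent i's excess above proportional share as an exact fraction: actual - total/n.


Step 1: Proportional share = 835/6
Step 2: Agent's actual allocation = 561
Step 3: Excess = 561 - 835/6 = 2531/6

2531/6


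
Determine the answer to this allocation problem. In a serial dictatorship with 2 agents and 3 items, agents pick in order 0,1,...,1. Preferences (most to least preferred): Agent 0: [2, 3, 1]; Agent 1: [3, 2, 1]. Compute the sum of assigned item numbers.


Step 1: Agent 0 picks item 2
Step 2: Agent 1 picks item 3
Step 3: Sum = 2 + 3 = 5

5


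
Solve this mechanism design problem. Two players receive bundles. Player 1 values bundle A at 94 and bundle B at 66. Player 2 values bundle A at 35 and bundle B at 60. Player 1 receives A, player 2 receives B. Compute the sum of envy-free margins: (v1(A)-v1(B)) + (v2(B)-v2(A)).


Step 1: Player 1's margin = v1(A) - v1(B) = 94 - 66 = 28
Step 2: Player 2's margin = v2(B) - v2(A) = 60 - 35 = 25
Step 3: Total margin = 28 + 25 = 53

53


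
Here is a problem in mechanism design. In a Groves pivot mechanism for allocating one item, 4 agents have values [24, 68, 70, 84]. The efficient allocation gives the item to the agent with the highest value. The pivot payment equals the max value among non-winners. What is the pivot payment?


Step 1: The efficient winner is agent 3 with value 84
Step 2: Other agents' values: [24, 68, 70]
Step 3: Pivot payment = max(others) = 70
Step 4: The winner pays 70

70


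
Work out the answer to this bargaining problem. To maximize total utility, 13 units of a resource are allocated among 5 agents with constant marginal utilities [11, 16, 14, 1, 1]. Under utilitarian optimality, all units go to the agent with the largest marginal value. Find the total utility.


Step 1: The marginal utilities are [11, 16, 14, 1, 1]
Step 2: The highest marginal utility is 16
Step 3: All 13 units go to that agent
Step 4: Total utility = 16 * 13 = 208

208


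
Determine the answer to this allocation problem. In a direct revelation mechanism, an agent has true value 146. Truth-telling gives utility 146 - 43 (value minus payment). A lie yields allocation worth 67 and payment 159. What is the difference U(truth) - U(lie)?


Step 1: U(truth) = value - payment = 146 - 43 = 103
Step 2: U(lie) = allocation - payment = 67 - 159 = -92
Step 3: IC gap = 103 - (-92) = 195

195


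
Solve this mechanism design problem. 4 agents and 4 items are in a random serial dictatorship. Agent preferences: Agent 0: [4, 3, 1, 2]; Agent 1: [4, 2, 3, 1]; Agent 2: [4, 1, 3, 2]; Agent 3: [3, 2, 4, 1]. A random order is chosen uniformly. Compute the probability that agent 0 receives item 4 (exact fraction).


Step 1: Agent 0 wants item 4
Step 2: There are 24 possible orderings of agents
Step 3: In 8 orderings, agent 0 gets item 4
Step 4: Probability = 8/24 = 1/3

1/3


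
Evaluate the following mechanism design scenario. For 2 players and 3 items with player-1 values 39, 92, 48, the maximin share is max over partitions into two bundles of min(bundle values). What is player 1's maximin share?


Step 1: Item values = 39, 92, 48
Step 2: Enumerate all 2-bundle partitions and take the smaller bundle:
  Partition 1: {39} vs {92,48} -> bundles 39, 140; min = 39
  Partition 2: {92} vs {39,48} -> bundles 92, 87; min = 87
  Partition 3: {48} vs {39,92} -> bundles 48, 131; min = 48
Step 3: MMS = max(39, 87, 48) = 87

87


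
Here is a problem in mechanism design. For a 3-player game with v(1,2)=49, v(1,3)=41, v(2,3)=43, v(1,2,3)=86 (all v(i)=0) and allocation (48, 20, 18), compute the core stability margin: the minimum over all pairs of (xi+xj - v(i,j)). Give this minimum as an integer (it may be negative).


Step 1: Slack for coalition (1,2): x1+x2 - v12 = 68 - 49 = 19
Step 2: Slack for coalition (1,3): x1+x3 - v13 = 66 - 41 = 25
Step 3: Slack for coalition (2,3): x2+x3 - v23 = 38 - 43 = -5
Step 4: Minimum slack = min(19, 25, -5) = -5, attained by (2,3); coalition (2,3) can block (slack < 0), so the allocation is not in the core

-5


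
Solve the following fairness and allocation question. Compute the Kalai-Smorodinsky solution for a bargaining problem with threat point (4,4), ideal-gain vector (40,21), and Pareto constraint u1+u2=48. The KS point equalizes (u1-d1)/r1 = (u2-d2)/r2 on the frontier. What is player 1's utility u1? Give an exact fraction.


Step 1: At the KS point, (u1-d1)/r1 = (u2-d2)/r2 = t and u1+u2 = 48
Step 2: u1 = d1 + r1*t and u2 = d2 + r2*t, so (d1 + r1*t) + (d2 + r2*t) = 48
Step 3: t = (48 - 4 - 4)/(40 + 21) = 40/61
Step 4: u1 = d1 + r1*t = 4 + 40 * 40/61 = 1844/61
Step 5: (Check: u2 = d2 + r2*t = 1084/61; u1+u2 = 1844/61 + 1084/61 = 48, on the frontier.)

1844/61


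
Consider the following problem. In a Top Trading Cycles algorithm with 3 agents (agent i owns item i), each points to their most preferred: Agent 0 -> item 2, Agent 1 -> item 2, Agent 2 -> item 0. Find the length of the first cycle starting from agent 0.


Step 1: Trace the pointer graph from agent 0: 0 -> 2 -> 0
Step 2: A cycle is detected when we revisit agent 0
Step 3: The cycle is: 0 -> 2 -> 0
Step 4: Cycle length = 2

2


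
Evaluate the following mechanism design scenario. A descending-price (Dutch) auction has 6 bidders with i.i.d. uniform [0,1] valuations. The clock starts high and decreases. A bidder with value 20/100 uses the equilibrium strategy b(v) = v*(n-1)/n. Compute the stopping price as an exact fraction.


Step 1: Dutch auctions are strategically equivalent to first-price auctions
Step 2: The equilibrium bid is b(v) = v*(n-1)/n
Step 3: b = 1/5 * 5/6
Step 4: b = 1/6

1/6


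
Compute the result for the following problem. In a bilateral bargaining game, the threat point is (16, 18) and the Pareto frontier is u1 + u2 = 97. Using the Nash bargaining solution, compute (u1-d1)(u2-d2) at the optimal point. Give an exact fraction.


Step 1: The Nash solution splits surplus symmetrically above the disagreement point
Step 2: u1 = (total + d1 - d2)/2 = (97 + 16 - 18)/2 = 95/2
Step 3: u2 = (total - d1 + d2)/2 = (97 - 16 + 18)/2 = 99/2
Step 4: Nash product = (95/2 - 16) * (99/2 - 18)
Step 5: = 63/2 * 63/2 = 3969/4

3969/4


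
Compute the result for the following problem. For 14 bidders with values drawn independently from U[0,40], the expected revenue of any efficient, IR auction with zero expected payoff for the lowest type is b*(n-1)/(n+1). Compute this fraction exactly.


Step 1: By Revenue Equivalence, expected revenue = b*(n-1)/(n+1)
Step 2: Substituting n = 14, b = 40
Step 3: Revenue = 40*(14-1)/(14+1) = 40*13/15
Step 4: Revenue = 520/15 = 104/3

104/3


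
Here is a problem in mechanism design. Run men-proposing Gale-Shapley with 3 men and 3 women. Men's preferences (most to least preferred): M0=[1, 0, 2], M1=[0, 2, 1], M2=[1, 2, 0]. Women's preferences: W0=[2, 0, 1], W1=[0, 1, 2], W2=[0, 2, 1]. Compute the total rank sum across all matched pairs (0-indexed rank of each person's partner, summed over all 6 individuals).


Step 1: Run Gale-Shapley (men propose, women hold best offer):
  M0 proposes to W1; she accepts
  M1 proposes to W0; she accepts
  M2 proposes to W1; rejected
  M2 proposes to W2; she accepts
Step 2: Final matching: W0-M1, W1-M0, W2-M2
Step 3: 0-indexed ranks (man's rank of his match, then woman's): 0 + 2 + 0 + 0 + 1 + 1
Step 4: Total rank sum = 4

4


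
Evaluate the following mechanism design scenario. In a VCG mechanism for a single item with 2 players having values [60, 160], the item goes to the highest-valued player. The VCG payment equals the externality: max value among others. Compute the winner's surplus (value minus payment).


Step 1: The winner is the agent with the highest value: agent 1 with value 160
Step 2: Values of other agents: [60]
Step 3: VCG payment = max of others' values = 60
Step 4: Surplus = 160 - 60 = 100

100


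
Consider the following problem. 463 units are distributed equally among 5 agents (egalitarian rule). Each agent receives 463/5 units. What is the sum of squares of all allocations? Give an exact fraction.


Step 1: Each agent's share = 463/5
Step 2: Square of each share = (463/5)^2 = 214369/25
Step 3: Sum of squares = 5 * 214369/25 = 214369/5

214369/5


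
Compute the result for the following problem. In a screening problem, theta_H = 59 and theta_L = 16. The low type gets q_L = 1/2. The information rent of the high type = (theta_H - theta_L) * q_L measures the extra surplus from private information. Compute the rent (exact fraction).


Step 1: theta_H - theta_L = 59 - 16 = 43
Step 2: Information rent = (theta_H - theta_L) * q_L
Step 3: = 43 * 1/2
Step 4: = 43/2

43/2


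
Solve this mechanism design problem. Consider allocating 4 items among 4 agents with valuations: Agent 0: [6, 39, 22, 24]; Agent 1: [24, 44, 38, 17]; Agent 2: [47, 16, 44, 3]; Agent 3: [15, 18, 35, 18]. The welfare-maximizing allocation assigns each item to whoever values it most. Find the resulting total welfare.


Step 1: For each item, find the maximum value among all agents.
Step 2: Item 0 -> Agent 2 (value 47)
Step 3: Item 1 -> Agent 1 (value 44)
Step 4: Item 2 -> Agent 2 (value 44)
Step 5: Item 3 -> Agent 0 (value 24)
Step 6: Total welfare = 47 + 44 + 44 + 24 = 159

159


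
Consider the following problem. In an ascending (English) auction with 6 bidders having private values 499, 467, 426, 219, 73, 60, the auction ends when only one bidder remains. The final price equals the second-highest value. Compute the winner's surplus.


Step 1: Identify the highest value: 499
Step 2: Identify the second-highest value: 467
Step 3: The final price = second-highest value = 467
Step 4: Surplus = 499 - 467 = 32

32


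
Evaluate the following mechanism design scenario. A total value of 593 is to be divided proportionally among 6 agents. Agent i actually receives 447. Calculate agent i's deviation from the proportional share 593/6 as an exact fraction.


Step 1: Proportional share = 593/6
Step 2: Agent's actual allocation = 447
Step 3: Excess = 447 - 593/6 = 2089/6

2089/6


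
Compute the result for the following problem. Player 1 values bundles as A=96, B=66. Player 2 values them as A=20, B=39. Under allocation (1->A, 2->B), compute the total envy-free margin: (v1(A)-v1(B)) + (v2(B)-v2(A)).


Step 1: Player 1's margin = v1(A) - v1(B) = 96 - 66 = 30
Step 2: Player 2's margin = v2(B) - v2(A) = 39 - 20 = 19
Step 3: Total margin = 30 + 19 = 49

49


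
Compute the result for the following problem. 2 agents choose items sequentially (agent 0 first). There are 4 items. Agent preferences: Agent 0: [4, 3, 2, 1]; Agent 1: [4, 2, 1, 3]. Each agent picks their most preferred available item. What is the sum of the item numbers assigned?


Step 1: Agent 0 picks item 4
Step 2: Agent 1 picks item 2
Step 3: Sum = 4 + 2 = 6

6


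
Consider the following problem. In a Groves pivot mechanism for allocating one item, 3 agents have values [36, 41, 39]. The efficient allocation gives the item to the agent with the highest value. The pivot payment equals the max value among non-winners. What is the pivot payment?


Step 1: The efficient winner is agent 1 with value 41
Step 2: Other agents' values: [36, 39]
Step 3: Pivot payment = max(others) = 39
Step 4: The winner pays 39

39


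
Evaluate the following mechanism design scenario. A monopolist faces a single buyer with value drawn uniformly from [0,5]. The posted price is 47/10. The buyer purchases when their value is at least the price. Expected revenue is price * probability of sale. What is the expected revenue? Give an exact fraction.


Step 1: Posted price r = 47/10, value support [0,5]
Step 2: P(v >= r) = (5 - 47/10)/5 = 3/50
Step 3: Expected revenue = r * P(v >= r) = 47/10 * 3/50
Step 4: Revenue = 141/500

141/500


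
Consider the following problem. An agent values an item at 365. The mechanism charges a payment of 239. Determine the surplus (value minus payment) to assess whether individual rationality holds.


Step 1: Surplus = value - payment = 365 - 239 = 126
Step 2: IR is satisfied (surplus >= 0)

126


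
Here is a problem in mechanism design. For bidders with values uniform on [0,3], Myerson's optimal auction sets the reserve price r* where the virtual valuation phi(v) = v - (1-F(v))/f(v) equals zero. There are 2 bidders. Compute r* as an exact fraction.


Step 1: For U[0,3], F(v) = v/3 and f(v) = 1/3
Step 2: phi(v) = v - (1 - v/3)/(1/3) = v - (3 - v) = 2v - 3
Step 3: Set phi(r*) = 0: 2r* - 3 = 0
Step 4: r* = 3/2 (the number of bidders n = 2 does not enter)

3/2


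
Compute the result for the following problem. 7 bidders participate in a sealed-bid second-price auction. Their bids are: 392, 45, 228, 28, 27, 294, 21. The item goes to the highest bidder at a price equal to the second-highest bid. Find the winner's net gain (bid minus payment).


Step 1: Sort bids in descending order: 392, 294, 228, 45, 28, 27, 21
Step 2: The winning bid is the highest: 392
Step 3: The payment equals the second-highest bid: 294
Step 4: Surplus = winner's bid - payment = 392 - 294 = 98

98
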